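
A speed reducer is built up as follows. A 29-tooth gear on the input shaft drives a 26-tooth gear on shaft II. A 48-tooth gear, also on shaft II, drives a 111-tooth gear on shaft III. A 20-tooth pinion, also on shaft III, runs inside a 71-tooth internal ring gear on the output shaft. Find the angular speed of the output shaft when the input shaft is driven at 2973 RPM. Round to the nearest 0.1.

403.9 RPM

the input shaft → shaft II (gear mesh, 26/29): 2973 ÷ 0.89655 = 3316 RPM
shaft II → shaft III (gear mesh, 111/48): 3316 ÷ 2.3125 = 1434 RPM
shaft III → the output shaft (internal gear, 71/20): 1434 ÷ 3.55 = 403.93 RPM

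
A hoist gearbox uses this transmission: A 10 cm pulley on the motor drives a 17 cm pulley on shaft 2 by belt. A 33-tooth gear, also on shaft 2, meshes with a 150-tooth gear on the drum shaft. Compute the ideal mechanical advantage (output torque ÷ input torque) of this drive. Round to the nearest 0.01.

Each stage contributes driven/driver: belt 17/10 = 1.7, gear mesh 150/33 = 4.5455.
Overall: 1.7 × 4.5455 = 7.7273.

7.73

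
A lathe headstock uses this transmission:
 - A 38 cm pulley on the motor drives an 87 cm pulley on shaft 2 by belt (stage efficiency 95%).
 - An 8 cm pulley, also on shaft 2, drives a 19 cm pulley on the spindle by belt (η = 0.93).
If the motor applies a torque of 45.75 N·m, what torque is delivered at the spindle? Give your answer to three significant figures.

220 N·m

Belt: ratio = 87/38 = 2.2895; torque at shaft 2 = 45.75 × 2.2895 × 0.95 = 99.506 N·m.
Belt: ratio = 19/8 = 2.375; torque at the spindle = 99.506 × 2.375 × 0.93 = 219.78 N·m.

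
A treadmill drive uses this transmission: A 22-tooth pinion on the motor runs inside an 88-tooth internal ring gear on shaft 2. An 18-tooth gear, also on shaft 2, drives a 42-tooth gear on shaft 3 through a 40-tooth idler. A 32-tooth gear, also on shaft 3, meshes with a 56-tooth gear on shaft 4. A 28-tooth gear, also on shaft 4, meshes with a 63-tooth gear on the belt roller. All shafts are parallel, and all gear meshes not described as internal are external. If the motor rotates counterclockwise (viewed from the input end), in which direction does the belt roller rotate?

counterclockwise

the motor → shaft 2: internal mesh, same direction → CCW.
shaft 2 → shaft 3: driver → idler → driven is 2 external meshes, 2 reversals → CCW.
shaft 3 → shaft 4: external mesh, 1 reversal → CW.
shaft 4 → the belt roller: external mesh, 1 reversal → CCW.
4 reversals in total — an even number — so the belt roller turns the same way as the motor.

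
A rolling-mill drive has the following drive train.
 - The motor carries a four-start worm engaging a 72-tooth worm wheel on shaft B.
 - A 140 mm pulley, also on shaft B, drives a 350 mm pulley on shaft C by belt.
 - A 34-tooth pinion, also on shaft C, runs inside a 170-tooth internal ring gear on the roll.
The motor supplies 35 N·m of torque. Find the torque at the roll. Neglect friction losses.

7875 N·m

worm 72/4 = 18 → τ = 35·18 = 630 N·m
belt 350/140 = 2.5 → τ = 630·2.5 = 1575 N·m
internal gear 170/34 = 5 → τ = 1575·5 = 7875 N·m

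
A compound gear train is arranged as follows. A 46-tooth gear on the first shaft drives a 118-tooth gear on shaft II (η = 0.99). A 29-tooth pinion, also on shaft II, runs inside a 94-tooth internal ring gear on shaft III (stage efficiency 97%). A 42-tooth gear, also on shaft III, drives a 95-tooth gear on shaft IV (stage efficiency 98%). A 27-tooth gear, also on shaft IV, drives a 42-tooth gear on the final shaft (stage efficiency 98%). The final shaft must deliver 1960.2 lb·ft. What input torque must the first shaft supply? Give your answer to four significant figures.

Overall ratio R = 2.5652 × 3.2414 × 2.2619 × 1.5556 = 29.256; overall efficiency η = 0.99 × 0.97 × 0.98 × 0.98 = 0.9223.
Input torque = output torque / (R × η) = 1960.2 / (29.256 × 0.9223) = 72.649 lb·ft.

72.65 lb·ft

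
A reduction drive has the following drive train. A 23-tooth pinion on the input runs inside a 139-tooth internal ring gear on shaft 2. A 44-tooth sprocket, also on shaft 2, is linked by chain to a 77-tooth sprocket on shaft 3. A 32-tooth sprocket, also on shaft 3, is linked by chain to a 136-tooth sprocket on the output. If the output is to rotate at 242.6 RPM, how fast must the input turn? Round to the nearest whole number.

10904 RPM

Overall ratio R = 6.0435 × 1.75 × 4.25 = 44.948.
Required input speed = output speed × R = 242.6 × 44.948 = 10904 RPM.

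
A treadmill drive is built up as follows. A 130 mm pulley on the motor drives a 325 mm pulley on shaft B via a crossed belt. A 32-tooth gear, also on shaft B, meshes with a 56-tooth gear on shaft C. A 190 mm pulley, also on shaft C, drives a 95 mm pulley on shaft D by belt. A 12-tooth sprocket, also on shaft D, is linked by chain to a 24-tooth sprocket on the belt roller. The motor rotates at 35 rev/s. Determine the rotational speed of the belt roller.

8 rev/s

belt 325/130 = 2.5 → 35/2.5 = 14 rev/s
gear mesh 56/32 = 1.75 → 14/1.75 = 8 rev/s
belt 95/190 = 0.5 → 8/0.5 = 16 rev/s
chain 24/12 = 2 → 16/2 = 8 rev/s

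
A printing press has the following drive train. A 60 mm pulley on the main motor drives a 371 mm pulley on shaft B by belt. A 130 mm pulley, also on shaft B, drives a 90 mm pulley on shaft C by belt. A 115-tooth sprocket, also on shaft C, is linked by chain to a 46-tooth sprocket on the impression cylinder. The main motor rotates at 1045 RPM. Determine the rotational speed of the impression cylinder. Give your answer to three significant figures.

the main motor → shaft B (belt, 371/60): 1045 ÷ 6.1833 = 169 RPM
shaft B → shaft C (belt, 90/130): 169 ÷ 0.69231 = 244.12 RPM
shaft C → the impression cylinder (chain, 46/115): 244.12 ÷ 0.4 = 610.29 RPM

610 RPM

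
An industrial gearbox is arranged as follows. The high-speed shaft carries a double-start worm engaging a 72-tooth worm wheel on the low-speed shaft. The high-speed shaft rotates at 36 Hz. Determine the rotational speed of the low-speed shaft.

1 Hz

worm 72/2 = 36 → 36/36 = 1 Hz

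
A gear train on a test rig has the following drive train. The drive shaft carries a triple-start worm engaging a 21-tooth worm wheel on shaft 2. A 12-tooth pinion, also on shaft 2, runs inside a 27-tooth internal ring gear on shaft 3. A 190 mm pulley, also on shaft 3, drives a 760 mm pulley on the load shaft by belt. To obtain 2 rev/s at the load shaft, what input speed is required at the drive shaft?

126 rev/s

Overall ratio R = 7 × 2.25 × 4 = 63.
Required input speed = output speed × R = 2 × 63 = 126 rev/s.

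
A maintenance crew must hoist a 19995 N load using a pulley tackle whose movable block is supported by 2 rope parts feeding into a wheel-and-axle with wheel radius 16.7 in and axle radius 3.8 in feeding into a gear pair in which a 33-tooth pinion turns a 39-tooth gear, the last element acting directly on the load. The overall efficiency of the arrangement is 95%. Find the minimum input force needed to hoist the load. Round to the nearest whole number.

2026 N

Block-and-tackle MA = number of supporting rope parts = 2.
Wheel-and-axle MA = R/r = 16.7/3.8 = 4.3947.
Gear pair MA = 39/33 = 1.1818.
Combined ideal MA = 2 × 4.3947 × 1.1818 = 10.388.
Actual MA = 10.388 × 0.95 = 9.8682.
Effort = load / actual MA = 19995 / 9.8682 = 2026.2 N.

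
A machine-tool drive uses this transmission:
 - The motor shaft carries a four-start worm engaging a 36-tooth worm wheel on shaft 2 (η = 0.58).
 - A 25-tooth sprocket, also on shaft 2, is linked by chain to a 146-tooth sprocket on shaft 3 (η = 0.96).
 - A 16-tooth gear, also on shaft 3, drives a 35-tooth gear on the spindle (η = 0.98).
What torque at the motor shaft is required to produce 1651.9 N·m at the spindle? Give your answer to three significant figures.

26.3 N·m

Overall ratio R = 9 × 5.84 × 2.1875 = 114.97; overall efficiency η = 0.58 × 0.96 × 0.98 = 0.5457.
Input torque = output torque / (R × η) = 1651.9 / (114.97 × 0.5457) = 26.33 N·m.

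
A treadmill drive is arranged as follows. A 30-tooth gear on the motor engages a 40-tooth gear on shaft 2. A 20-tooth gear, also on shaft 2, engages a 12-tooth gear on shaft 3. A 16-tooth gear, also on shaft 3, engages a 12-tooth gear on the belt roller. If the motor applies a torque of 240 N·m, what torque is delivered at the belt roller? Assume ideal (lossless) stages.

gear mesh 40/30 = 1.3333 → τ = 240·1.3333 = 320 N·m
gear mesh 12/20 = 0.6 → τ = 320·0.6 = 192 N·m
gear mesh 12/16 = 0.75 → τ = 192·0.75 = 144 N·m

144 N·m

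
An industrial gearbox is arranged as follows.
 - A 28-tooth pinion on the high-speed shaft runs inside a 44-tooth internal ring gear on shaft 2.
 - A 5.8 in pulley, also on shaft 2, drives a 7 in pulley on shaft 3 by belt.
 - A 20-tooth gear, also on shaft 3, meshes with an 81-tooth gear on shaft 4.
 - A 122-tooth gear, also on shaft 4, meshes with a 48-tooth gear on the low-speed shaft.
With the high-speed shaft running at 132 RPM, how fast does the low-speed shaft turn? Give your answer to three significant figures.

the high-speed shaft → shaft 2 (internal gear, 44/28): 132 ÷ 1.5714 = 84 RPM
shaft 2 → shaft 3 (belt, 7/5.8): 84 ÷ 1.2069 = 69.6 RPM
shaft 3 → shaft 4 (gear mesh, 81/20): 69.6 ÷ 4.05 = 17.185 RPM
shaft 4 → the low-speed shaft (gear mesh, 48/122): 17.185 ÷ 0.39344 = 43.679 RPM

43.7 RPM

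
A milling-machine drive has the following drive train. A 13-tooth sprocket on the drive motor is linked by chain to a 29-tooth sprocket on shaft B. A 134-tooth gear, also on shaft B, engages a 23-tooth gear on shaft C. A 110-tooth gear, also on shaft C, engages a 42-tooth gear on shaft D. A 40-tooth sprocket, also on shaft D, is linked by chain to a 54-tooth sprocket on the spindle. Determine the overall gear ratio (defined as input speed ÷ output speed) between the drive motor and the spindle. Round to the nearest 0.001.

Each stage contributes driven/driver: chain 29/13 = 2.2308, gear mesh 23/134 = 0.17164, gear mesh 42/110 = 0.38182, chain 54/40 = 1.35.
Overall: 2.2308 × 0.17164 × 0.38182 × 1.35 = 0.19736.

0.197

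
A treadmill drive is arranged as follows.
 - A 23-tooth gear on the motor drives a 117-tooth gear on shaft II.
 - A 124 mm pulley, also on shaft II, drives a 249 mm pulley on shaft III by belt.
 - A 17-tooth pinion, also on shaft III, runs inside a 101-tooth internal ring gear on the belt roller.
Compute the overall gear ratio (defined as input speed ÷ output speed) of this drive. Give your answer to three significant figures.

Each stage contributes driven/driver: gear mesh 117/23 = 5.087, belt 249/124 = 2.0081, internal gear 101/17 = 5.9412.
Overall: 5.087 × 2.0081 × 5.9412 = 60.689.

60.7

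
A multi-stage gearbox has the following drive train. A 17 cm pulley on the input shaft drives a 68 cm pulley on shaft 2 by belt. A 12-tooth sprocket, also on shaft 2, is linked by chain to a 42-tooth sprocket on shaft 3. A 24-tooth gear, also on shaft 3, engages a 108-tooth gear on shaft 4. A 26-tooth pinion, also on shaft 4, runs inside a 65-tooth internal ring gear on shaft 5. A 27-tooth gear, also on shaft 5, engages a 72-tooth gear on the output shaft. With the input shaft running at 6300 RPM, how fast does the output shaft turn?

15 RPM

the input shaft → shaft 2 (belt, 68/17): 6300 ÷ 4 = 1575 RPM
shaft 2 → shaft 3 (chain, 42/12): 1575 ÷ 3.5 = 450 RPM
shaft 3 → shaft 4 (gear mesh, 108/24): 450 ÷ 4.5 = 100 RPM
shaft 4 → shaft 5 (internal gear, 65/26): 100 ÷ 2.5 = 40 RPM
shaft 5 → the output shaft (gear mesh, 72/27): 40 ÷ 2.6667 = 15 RPM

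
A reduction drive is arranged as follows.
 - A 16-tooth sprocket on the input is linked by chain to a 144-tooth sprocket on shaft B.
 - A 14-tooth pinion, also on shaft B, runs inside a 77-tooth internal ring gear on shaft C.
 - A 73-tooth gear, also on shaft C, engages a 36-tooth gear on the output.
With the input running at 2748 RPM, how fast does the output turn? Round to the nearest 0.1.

Chain: ratio = 144/16 = 9, so shaft B turns at 2748 / 9 = 305.33 RPM.
Internal gear: ratio = 77/14 = 5.5, so shaft C turns at 305.33 / 5.5 = 55.515 RPM.
Gear mesh: ratio = 36/73 = 0.49315, so the output turns at 55.515 / 0.49315 = 112.57 RPM.

112.6 RPM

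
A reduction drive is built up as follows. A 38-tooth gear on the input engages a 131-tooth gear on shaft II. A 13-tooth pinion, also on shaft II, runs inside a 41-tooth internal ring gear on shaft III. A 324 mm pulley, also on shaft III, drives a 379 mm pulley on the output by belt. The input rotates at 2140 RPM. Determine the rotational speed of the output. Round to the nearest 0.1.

168.3 RPM

gear mesh 131/38 = 3.4474 → 2140/3.4474 = 620.76 RPM
internal gear 41/13 = 3.1538 → 620.76/3.1538 = 196.83 RPM
belt 379/324 = 1.1698 → 196.83/1.1698 = 168.26 RPM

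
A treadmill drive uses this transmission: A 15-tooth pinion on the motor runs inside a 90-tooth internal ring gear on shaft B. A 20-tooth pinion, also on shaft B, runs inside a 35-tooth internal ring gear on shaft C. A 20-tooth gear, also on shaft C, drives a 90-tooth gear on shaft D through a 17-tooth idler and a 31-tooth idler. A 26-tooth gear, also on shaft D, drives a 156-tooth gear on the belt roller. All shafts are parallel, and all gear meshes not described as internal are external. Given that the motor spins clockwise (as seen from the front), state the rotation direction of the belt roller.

clockwise

the motor → shaft B: internal mesh, same direction → CW.
shaft B → shaft C: internal mesh, same direction → CW.
shaft C → shaft D: driver → idler → idler → driven is 3 external meshes, 3 reversals → CCW.
shaft D → the belt roller: external mesh, 1 reversal → CW.
4 reversals in total — an even number — so the belt roller turns the same way as the motor.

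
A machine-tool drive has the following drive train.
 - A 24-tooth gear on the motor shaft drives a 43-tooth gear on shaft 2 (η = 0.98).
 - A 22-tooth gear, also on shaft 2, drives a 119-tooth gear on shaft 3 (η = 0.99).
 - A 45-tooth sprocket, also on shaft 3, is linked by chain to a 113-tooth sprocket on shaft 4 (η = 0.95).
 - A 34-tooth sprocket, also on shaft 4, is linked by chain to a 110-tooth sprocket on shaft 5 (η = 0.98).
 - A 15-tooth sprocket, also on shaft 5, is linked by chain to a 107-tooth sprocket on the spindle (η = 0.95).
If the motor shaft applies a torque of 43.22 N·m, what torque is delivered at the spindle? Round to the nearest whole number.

gear mesh 43/24 = 1.7917 → τ = 43.22·1.7917·0.98 = 75.887 N·m
gear mesh 119/22 = 5.4091 → τ = 75.887·5.4091·0.99 = 406.38 N·m
chain 113/45 = 2.5111 → τ = 406.38·2.5111·0.95 = 969.43 N·m
chain 110/34 = 3.2353 → τ = 969.43·3.2353·0.98 = 3073.7 N·m
chain 107/15 = 7.1333 → τ = 3073.7·7.1333·0.95 = 20829 N·m

20829 N·m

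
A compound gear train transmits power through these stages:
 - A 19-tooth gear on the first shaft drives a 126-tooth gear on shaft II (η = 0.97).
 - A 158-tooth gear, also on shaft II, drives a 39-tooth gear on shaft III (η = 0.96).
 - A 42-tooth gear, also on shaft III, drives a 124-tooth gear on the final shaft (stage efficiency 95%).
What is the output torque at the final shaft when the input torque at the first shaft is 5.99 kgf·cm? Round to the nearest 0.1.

25.6 kgf·cm

gear mesh 126/19 = 6.6316 → τ = 5.99·6.6316·0.97 = 38.531 kgf·cm
gear mesh 39/158 = 0.24684 → τ = 38.531·0.24684·0.96 = 9.1305 kgf·cm
gear mesh 124/42 = 2.9524 → τ = 9.1305·2.9524·0.95 = 25.609 kgf·cm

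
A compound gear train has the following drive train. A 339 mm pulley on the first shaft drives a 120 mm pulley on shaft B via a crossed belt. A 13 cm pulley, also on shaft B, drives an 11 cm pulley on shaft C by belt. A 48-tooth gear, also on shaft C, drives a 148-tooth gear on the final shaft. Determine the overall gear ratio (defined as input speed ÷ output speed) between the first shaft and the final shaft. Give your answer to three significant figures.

Each stage contributes driven/driver: belt 120/339 = 0.35398, belt 11/13 = 0.84615, gear mesh 148/48 = 3.0833.
Overall: 0.35398 × 0.84615 × 3.0833 = 0.92353.

0.924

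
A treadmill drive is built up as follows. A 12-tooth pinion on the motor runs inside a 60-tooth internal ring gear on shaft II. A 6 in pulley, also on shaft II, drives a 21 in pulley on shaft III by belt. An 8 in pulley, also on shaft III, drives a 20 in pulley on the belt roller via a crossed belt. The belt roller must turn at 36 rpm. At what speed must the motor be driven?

Overall ratio R = 5 × 3.5 × 2.5 = 43.75.
Required input speed = output speed × R = 36 × 43.75 = 1575 rpm.

1575 rpm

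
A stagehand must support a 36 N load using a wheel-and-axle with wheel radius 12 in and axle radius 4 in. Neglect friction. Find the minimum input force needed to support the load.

Wheel-and-axle MA = R/r = 12/4 = 3.
Effort = load / MA = 36 / 3 = 12 N.

12 N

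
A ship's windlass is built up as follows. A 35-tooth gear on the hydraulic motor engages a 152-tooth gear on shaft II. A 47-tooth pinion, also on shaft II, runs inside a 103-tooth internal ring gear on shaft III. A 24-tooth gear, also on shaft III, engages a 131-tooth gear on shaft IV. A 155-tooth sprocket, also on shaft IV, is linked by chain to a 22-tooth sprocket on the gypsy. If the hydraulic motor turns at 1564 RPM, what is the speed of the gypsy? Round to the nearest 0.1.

212.1 RPM

the hydraulic motor → shaft II (gear mesh, 152/35): 1564 ÷ 4.3429 = 360.13 RPM
shaft II → shaft III (internal gear, 103/47): 360.13 ÷ 2.1915 = 164.33 RPM
shaft III → shaft IV (gear mesh, 131/24): 164.33 ÷ 5.4583 = 30.107 RPM
shaft IV → the gypsy (chain, 22/155): 30.107 ÷ 0.14194 = 212.11 RPM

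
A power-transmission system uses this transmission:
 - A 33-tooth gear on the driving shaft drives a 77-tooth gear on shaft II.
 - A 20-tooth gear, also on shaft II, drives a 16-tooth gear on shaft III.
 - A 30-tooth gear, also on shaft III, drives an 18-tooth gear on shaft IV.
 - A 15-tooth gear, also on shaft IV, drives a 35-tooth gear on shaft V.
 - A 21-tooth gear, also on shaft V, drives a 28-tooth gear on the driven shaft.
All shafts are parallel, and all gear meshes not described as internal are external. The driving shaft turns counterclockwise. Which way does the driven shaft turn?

clockwise

the driving shaft → shaft II: external mesh, 1 reversal → CW.
shaft II → shaft III: external mesh, 1 reversal → CCW.
shaft III → shaft IV: external mesh, 1 reversal → CW.
shaft IV → shaft V: external mesh, 1 reversal → CCW.
shaft V → the driven shaft: external mesh, 1 reversal → CW.
5 reversals in total — an odd number — so the driven shaft turns opposite to the driving shaft.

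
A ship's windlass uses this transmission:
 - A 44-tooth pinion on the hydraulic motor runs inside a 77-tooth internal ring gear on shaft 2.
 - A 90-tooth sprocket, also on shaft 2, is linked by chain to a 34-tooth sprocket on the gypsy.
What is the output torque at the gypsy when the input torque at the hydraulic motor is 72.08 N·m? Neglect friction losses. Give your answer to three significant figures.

47.7 N·m

After the internal gear (77/44): 72.08 × 1.75 = 126.14 N·m
After the chain (34/90): 126.14 × 0.37778 = 47.653 N·m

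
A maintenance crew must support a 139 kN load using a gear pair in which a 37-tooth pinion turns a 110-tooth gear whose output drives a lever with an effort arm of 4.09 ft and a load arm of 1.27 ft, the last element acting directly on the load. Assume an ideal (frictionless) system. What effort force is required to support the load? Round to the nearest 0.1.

14.5 kN

Gear pair MA = 110/37 = 2.973.
Lever MA = effort arm / load arm = 4.09/1.27 = 3.2205.
Combined ideal MA = 2.973 × 3.2205 = 9.5744.
Effort = load / MA = 139 / 9.5744 = 14.518 kN.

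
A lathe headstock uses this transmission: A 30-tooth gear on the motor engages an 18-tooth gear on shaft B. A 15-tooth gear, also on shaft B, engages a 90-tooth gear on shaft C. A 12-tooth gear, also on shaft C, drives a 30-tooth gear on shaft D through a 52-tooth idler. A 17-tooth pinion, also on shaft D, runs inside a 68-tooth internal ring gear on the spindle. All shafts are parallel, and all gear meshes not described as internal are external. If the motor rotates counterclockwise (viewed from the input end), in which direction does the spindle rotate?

counterclockwise

the motor → shaft B: external mesh, 1 reversal → CW.
shaft B → shaft C: external mesh, 1 reversal → CCW.
shaft C → shaft D: driver → idler → driven is 2 external meshes, 2 reversals → CCW.
shaft D → the spindle: internal mesh, same direction → CCW.
4 reversals in total — an even number — so the spindle turns the same way as the motor.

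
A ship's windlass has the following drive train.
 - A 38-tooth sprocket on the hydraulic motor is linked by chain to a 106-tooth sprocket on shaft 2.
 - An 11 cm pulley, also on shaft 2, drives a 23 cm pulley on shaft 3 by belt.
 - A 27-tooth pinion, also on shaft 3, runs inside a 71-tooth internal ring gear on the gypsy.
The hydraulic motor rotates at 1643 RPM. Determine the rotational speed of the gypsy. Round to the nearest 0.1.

107.1 RPM

Chain: ratio = 106/38 = 2.7895, so shaft 2 turns at 1643 / 2.7895 = 589 RPM.
Belt: ratio = 23/11 = 2.0909, so shaft 3 turns at 589 / 2.0909 = 281.7 RPM.
Internal gear: ratio = 71/27 = 2.6296, so the gypsy turns at 281.7 / 2.6296 = 107.12 RPM.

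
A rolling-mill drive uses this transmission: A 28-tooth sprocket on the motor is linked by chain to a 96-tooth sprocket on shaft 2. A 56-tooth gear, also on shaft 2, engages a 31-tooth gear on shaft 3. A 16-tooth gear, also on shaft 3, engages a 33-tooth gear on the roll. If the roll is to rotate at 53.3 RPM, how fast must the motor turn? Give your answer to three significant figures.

209 RPM

Overall ratio R = 3.4286 × 0.55357 × 2.0625 = 3.9145.
Required input speed = output speed × R = 53.3 × 3.9145 = 208.65 RPM.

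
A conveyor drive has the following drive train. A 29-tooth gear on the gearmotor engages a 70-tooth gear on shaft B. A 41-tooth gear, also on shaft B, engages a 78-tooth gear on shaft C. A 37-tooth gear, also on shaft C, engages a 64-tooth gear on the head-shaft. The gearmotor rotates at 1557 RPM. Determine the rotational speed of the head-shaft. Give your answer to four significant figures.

196.0 RPM

gear mesh 70/29 = 2.4138 → 1557/2.4138 = 645.04 RPM
gear mesh 78/41 = 1.9024 → 645.04/1.9024 = 339.06 RPM
gear mesh 64/37 = 1.7297 → 339.06/1.7297 = 196.02 RPM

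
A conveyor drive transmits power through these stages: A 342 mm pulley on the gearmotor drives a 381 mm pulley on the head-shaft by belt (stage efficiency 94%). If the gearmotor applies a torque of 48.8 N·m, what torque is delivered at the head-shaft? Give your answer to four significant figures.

51.10 N·m

Belt: ratio = 381/342 = 1.114; torque at the head-shaft = 48.8 × 1.114 × 0.94 = 51.103 N·m.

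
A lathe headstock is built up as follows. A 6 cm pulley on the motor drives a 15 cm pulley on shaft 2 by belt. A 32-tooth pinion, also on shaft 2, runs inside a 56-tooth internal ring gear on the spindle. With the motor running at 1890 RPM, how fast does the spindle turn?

432 RPM

belt 15/6 = 2.5 → 1890/2.5 = 756 RPM
internal gear 56/32 = 1.75 → 756/1.75 = 432 RPM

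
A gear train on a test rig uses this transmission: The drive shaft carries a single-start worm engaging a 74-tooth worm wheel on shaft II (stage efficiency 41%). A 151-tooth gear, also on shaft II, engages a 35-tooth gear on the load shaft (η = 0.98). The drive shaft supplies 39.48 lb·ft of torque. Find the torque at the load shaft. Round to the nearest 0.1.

Worm: ratio = 74/1 = 74; torque at shaft II = 39.48 × 74 × 0.41 = 1197.8 lb·ft.
Gear mesh: ratio = 35/151 = 0.23179; torque at the load shaft = 1197.8 × 0.23179 × 0.98 = 272.09 lb·ft.

272.1 lb·ft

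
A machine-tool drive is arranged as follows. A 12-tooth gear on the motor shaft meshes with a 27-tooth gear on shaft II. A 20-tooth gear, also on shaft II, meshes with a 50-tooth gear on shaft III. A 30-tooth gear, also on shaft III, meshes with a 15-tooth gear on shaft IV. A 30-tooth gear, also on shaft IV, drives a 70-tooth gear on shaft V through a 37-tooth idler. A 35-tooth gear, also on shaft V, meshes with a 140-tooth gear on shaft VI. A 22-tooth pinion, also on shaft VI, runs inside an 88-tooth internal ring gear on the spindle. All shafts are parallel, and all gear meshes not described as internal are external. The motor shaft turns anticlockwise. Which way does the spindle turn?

the motor shaft → shaft II: external mesh, 1 reversal → CW.
shaft II → shaft III: external mesh, 1 reversal → CCW.
shaft III → shaft IV: external mesh, 1 reversal → CW.
shaft IV → shaft V: driver → idler → driven is 2 external meshes, 2 reversals → CW.
shaft V → shaft VI: external mesh, 1 reversal → CCW.
shaft VI → the spindle: internal mesh, same direction → CCW.
6 reversals in total — an even number — so the spindle turns the same way as the motor shaft.

anticlockwise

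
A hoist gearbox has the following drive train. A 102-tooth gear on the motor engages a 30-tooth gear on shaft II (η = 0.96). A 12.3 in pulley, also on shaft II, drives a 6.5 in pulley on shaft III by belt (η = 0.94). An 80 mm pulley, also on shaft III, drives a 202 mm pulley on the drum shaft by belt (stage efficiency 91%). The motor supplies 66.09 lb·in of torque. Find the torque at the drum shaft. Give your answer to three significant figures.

21.3 lb·in

After the gear mesh (30/102): 66.09 × 0.29412 × 0.96 = 18.661 lb·in
After the belt (6.5/12.3): 18.661 × 0.52846 × 0.94 = 9.2697 lb·in
After the belt (202/80): 9.2697 × 2.525 × 0.91 = 21.299 lb·in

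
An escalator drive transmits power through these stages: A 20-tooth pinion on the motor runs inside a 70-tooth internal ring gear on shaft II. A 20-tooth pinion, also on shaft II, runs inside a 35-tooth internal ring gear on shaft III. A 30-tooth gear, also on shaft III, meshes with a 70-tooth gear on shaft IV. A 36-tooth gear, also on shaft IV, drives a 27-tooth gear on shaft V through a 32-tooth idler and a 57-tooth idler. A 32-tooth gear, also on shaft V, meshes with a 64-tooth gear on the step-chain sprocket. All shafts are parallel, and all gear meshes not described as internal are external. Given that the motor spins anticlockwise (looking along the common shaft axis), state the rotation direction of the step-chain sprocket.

clockwise

the motor → shaft II: internal mesh, same direction → CCW.
shaft II → shaft III: internal mesh, same direction → CCW.
shaft III → shaft IV: external mesh, 1 reversal → CW.
shaft IV → shaft V: driver → idler → idler → driven is 3 external meshes, 3 reversals → CCW.
shaft V → the step-chain sprocket: external mesh, 1 reversal → CW.
5 reversals in total — an odd number — so the step-chain sprocket turns opposite to the motor.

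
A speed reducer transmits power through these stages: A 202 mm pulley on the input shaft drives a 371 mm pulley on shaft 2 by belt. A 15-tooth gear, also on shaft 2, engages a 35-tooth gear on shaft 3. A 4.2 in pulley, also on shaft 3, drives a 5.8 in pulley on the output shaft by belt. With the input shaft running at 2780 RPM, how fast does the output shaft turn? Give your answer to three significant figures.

Belt: ratio = 371/202 = 1.8366, so shaft 2 turns at 2780 / 1.8366 = 1513.6 RPM.
Gear mesh: ratio = 35/15 = 2.3333, so shaft 3 turns at 1513.6 / 2.3333 = 648.7 RPM.
Belt: ratio = 5.8/4.2 = 1.381, so the output shaft turns at 648.7 / 1.381 = 469.75 RPM.

470 RPM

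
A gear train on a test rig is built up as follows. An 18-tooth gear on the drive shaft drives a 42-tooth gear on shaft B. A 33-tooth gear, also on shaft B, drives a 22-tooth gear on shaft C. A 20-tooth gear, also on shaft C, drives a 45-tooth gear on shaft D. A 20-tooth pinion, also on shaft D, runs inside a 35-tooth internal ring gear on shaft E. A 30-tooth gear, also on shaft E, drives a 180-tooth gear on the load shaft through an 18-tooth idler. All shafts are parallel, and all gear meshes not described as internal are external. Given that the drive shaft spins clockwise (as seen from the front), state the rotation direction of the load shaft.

anticlockwise

the drive shaft → shaft B: external mesh, 1 reversal → CCW.
shaft B → shaft C: external mesh, 1 reversal → CW.
shaft C → shaft D: external mesh, 1 reversal → CCW.
shaft D → shaft E: internal mesh, same direction → CCW.
shaft E → the load shaft: driver → idler → driven is 2 external meshes, 2 reversals → CCW.
5 reversals in total — an odd number — so the load shaft turns opposite to the drive shaft.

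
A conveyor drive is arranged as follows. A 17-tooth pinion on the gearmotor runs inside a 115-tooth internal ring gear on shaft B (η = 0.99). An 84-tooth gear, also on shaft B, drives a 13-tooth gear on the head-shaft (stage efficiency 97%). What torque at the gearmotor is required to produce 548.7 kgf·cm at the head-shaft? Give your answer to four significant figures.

545.8 kgf·cm

Overall ratio R = 6.7647 × 0.15476 = 1.0469; overall efficiency η = 0.99 × 0.97 = 0.9603.
Input torque = output torque / (R × η) = 548.7 / (1.0469 × 0.9603) = 545.78 kgf·cm.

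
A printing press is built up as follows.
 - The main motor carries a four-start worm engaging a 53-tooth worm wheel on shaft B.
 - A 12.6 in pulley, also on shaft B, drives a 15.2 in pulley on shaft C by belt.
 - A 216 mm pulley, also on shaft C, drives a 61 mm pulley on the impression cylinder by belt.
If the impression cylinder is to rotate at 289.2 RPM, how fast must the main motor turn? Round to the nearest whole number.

1305 RPM

Overall ratio R = 13.25 × 1.2063 × 0.28241 = 4.514.
Required input speed = output speed × R = 289.2 × 4.514 = 1305.5 RPM.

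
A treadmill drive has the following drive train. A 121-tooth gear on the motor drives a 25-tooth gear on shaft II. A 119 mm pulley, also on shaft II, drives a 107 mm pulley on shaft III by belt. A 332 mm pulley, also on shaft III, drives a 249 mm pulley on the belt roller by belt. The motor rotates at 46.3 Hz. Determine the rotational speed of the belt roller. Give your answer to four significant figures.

332.3 Hz

gear mesh 25/121 = 0.20661 → 46.3/0.20661 = 224.09 Hz
belt 107/119 = 0.89916 → 224.09/0.89916 = 249.22 Hz
belt 249/332 = 0.75 → 249.22/0.75 = 332.3 Hz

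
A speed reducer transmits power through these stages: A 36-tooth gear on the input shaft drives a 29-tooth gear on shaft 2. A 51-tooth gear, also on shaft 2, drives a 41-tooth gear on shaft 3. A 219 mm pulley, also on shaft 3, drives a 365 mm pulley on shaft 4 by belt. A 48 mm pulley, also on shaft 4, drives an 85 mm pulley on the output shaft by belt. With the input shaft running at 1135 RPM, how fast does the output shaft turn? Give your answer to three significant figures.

594 RPM

gear mesh 29/36 = 0.80556 → 1135/0.80556 = 1409 RPM
gear mesh 41/51 = 0.80392 → 1409/0.80392 = 1752.6 RPM
belt 365/219 = 1.6667 → 1752.6/1.6667 = 1051.6 RPM
belt 85/48 = 1.7708 → 1051.6/1.7708 = 593.83 RPM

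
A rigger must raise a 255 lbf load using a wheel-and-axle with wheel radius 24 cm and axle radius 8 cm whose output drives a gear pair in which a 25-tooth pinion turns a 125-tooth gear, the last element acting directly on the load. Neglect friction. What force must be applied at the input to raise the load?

Wheel-and-axle MA = R/r = 24/8 = 3.
Gear pair MA = 125/25 = 5.
Combined ideal MA = 3 × 5 = 15.
Effort = load / MA = 255 / 15 = 17 lbf.

17 lbf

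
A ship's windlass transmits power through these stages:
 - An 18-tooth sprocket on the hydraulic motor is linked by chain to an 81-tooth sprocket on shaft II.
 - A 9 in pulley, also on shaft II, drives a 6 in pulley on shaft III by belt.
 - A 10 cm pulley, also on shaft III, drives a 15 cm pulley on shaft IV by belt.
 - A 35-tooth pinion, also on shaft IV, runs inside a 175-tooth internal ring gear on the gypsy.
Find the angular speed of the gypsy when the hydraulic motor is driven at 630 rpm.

chain 81/18 = 4.5 → 630/4.5 = 140 rpm
belt 6/9 = 0.66667 → 140/0.66667 = 210 rpm
belt 15/10 = 1.5 → 210/1.5 = 140 rpm
internal gear 175/35 = 5 → 140/5 = 28 rpm

28 rpm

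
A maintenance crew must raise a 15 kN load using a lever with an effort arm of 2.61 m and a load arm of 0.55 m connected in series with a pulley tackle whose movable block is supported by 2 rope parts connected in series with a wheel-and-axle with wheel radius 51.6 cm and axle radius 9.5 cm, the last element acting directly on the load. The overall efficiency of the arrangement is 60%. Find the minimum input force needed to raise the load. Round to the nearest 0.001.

Lever MA = effort arm / load arm = 2.61/0.55 = 4.7455.
Block-and-tackle MA = number of supporting rope parts = 2.
Wheel-and-axle MA = R/r = 51.6/9.5 = 5.4316.
Combined ideal MA = 4.7455 × 2 × 5.4316 = 51.551.
Actual MA = 51.551 × 0.60 = 30.93.
Effort = load / actual MA = 15 / 30.93 = 0.48496 kN.

0.485 kN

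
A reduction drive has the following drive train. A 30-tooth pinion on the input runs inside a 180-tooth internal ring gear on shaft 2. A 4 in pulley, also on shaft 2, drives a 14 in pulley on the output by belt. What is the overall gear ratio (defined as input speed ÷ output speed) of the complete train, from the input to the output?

Each stage contributes driven/driver: internal gear 180/30 = 6, belt 14/4 = 3.5.
Overall: 6 × 3.5 = 21.

21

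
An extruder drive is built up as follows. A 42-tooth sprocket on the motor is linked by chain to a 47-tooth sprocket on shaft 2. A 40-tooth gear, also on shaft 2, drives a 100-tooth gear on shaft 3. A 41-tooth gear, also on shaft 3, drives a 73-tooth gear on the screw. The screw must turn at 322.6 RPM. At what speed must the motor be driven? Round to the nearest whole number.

Overall ratio R = 1.119 × 2.5 × 1.7805 = 4.9811.
Required input speed = output speed × R = 322.6 × 4.9811 = 1606.9 RPM.

1607 RPM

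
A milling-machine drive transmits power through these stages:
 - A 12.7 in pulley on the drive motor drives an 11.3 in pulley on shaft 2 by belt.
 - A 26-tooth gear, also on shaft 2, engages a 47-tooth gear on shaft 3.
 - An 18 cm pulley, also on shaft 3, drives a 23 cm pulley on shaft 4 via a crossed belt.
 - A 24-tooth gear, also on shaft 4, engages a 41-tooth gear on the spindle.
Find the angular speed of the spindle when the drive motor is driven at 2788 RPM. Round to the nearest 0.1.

794.1 RPM

belt 11.3/12.7 = 0.88976 → 2788/0.88976 = 3133.4 RPM
gear mesh 47/26 = 1.8077 → 3133.4/1.8077 = 1733.4 RPM
belt 23/18 = 1.2778 → 1733.4/1.2778 = 1356.6 RPM
gear mesh 41/24 = 1.7083 → 1356.6/1.7083 = 794.08 RPM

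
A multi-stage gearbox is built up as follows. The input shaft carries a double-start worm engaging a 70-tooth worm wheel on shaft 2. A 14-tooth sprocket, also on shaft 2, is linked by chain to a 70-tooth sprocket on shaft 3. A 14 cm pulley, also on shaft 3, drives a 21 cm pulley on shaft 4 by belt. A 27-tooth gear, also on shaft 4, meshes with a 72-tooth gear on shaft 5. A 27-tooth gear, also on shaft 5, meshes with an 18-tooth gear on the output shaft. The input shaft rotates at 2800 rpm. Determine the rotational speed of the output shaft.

Worm: ratio = 70/2 = 35, so shaft 2 turns at 2800 / 35 = 80 rpm.
Chain: ratio = 70/14 = 5, so shaft 3 turns at 80 / 5 = 16 rpm.
Belt: ratio = 21/14 = 1.5, so shaft 4 turns at 16 / 1.5 = 10.667 rpm.
Gear mesh: ratio = 72/27 = 2.6667, so shaft 5 turns at 10.667 / 2.6667 = 4 rpm.
Gear mesh: ratio = 18/27 = 0.66667, so the output shaft turns at 4 / 0.66667 = 6 rpm.

6 rpm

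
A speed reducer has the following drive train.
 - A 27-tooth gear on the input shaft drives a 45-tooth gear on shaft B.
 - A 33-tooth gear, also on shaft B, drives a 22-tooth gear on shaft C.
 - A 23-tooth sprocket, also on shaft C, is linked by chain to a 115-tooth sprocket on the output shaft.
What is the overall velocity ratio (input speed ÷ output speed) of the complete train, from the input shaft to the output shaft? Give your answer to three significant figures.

5.56

Each stage contributes driven/driver: gear mesh 45/27 = 1.6667, gear mesh 22/33 = 0.66667, chain 115/23 = 5.
Overall: 1.6667 × 0.66667 × 5 = 5.5556.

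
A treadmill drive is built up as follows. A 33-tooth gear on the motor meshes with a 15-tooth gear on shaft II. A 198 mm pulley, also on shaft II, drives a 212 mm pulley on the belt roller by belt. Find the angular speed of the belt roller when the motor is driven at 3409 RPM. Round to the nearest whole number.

the motor → shaft II (gear mesh, 15/33): 3409 ÷ 0.45455 = 7499.8 RPM
shaft II → the belt roller (belt, 212/198): 7499.8 ÷ 1.0707 = 7004.5 RPM

7005 RPM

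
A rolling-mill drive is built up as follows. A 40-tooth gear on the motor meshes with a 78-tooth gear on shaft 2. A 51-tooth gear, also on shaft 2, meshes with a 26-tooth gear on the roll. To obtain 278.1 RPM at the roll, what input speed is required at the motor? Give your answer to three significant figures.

276 RPM

Overall ratio R = 1.95 × 0.5098 = 0.99412.
Required input speed = output speed × R = 278.1 × 0.99412 = 276.46 RPM.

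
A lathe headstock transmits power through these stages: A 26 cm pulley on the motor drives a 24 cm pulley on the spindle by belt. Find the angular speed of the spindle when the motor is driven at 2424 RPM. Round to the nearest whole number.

2626 RPM

the motor → the spindle (belt, 24/26): 2424 ÷ 0.92308 = 2626 RPM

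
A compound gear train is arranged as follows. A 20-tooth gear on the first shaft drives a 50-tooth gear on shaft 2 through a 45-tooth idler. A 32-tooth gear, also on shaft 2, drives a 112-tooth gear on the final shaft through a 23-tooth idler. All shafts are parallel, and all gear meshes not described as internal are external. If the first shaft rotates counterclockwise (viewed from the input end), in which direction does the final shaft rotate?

counterclockwise

the first shaft → shaft 2: driver → idler → driven is 2 external meshes, 2 reversals → CCW.
shaft 2 → the final shaft: driver → idler → driven is 2 external meshes, 2 reversals → CCW.
4 reversals in total — an even number — so the final shaft turns the same way as the first shaft.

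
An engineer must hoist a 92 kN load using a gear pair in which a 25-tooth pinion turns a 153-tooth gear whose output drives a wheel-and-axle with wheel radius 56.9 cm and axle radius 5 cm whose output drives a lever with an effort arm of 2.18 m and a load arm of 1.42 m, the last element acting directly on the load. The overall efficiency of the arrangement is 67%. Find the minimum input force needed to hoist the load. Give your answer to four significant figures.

Gear pair MA = 153/25 = 6.12.
Wheel-and-axle MA = R/r = 56.9/5 = 11.38.
Lever MA = effort arm / load arm = 2.18/1.42 = 1.5352.
Combined ideal MA = 6.12 × 11.38 × 1.5352 = 106.92.
Actual MA = 106.92 × 0.67 = 71.637.
Effort = load / actual MA = 92 / 71.637 = 1.2843 kN.

1.284 kN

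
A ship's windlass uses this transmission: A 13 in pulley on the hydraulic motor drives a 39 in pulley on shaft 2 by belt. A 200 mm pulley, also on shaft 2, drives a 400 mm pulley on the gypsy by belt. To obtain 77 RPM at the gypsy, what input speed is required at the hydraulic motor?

462 RPM

Overall ratio R = 3 × 2 = 6.
Required input speed = output speed × R = 77 × 6 = 462 RPM.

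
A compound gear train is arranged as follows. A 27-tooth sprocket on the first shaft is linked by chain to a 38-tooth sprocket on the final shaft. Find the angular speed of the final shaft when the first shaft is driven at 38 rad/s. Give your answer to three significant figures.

Chain: ratio = 38/27 = 1.4074, so the final shaft turns at 38 / 1.4074 = 27 rad/s.

27.0 rad/s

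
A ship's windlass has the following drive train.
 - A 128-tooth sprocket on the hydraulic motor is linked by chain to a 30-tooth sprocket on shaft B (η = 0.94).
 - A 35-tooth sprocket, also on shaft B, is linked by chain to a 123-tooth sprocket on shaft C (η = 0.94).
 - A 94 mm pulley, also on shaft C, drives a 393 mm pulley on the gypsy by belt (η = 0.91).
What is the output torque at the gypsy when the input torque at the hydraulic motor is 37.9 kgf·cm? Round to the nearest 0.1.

104.9 kgf·cm

chain 30/128 = 0.23438 → τ = 37.9·0.23438·0.94 = 8.3498 kgf·cm
chain 123/35 = 3.5143 → τ = 8.3498·3.5143·0.94 = 27.583 kgf·cm
belt 393/94 = 4.1809 → τ = 27.583·4.1809·0.91 = 104.94 kgf·cm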